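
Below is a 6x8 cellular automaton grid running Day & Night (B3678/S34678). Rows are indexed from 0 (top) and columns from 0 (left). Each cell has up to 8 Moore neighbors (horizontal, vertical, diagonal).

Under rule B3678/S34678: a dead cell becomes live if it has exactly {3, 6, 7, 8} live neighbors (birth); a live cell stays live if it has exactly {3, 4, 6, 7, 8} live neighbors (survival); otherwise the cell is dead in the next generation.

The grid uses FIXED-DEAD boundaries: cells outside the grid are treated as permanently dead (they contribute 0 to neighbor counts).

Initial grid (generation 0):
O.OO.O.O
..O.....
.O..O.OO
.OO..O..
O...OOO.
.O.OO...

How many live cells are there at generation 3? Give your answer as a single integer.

Answer: 14

Derivation:
Simulating step by step:
Generation 0 (given above): 20 live cells
Generation 1: 15 live cells
.O......
..O.OO.O
.O.O.O..
OO.O...O
....OO..
....O...
Generation 2: 13 live cells
........
.OOOO.O.
OO.O....
.....OO.
...OO...
.....O..
Generation 3: 14 live cells
..OO....
OOOO....
.O.O..O.
..OO....
....O.O.
....O...
Population at generation 3: 14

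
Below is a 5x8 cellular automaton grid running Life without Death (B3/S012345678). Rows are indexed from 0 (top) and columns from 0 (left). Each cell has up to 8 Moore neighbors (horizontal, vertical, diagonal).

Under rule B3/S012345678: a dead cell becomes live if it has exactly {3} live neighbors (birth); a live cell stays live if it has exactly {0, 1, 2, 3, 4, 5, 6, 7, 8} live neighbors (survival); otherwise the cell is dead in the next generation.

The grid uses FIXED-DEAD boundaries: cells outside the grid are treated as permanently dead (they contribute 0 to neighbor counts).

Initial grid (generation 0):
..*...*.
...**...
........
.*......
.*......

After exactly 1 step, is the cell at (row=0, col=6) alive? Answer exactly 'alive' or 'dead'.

Answer: alive

Derivation:
Simulating step by step:
Generation 0 (given above): 6 live cells
Generation 1: 7 live cells
..**..*.
...**...
........
.*......
.*......

Cell (0,6) at generation 1: 1 -> alive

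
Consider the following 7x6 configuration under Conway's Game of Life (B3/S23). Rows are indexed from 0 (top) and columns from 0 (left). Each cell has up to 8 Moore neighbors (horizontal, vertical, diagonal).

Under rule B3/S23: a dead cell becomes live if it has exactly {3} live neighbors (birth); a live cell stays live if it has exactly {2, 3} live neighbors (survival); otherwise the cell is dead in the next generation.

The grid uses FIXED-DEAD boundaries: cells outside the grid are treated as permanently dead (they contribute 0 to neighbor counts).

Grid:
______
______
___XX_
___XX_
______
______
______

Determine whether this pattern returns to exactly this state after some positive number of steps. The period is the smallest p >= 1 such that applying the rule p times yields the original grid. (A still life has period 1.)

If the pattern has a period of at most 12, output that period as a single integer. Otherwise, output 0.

Simulating and comparing each generation to the original:
Gen 0 (original, given above): 4 live cells
Gen 1: 4 live cells, MATCHES original -> period = 1

Answer: 1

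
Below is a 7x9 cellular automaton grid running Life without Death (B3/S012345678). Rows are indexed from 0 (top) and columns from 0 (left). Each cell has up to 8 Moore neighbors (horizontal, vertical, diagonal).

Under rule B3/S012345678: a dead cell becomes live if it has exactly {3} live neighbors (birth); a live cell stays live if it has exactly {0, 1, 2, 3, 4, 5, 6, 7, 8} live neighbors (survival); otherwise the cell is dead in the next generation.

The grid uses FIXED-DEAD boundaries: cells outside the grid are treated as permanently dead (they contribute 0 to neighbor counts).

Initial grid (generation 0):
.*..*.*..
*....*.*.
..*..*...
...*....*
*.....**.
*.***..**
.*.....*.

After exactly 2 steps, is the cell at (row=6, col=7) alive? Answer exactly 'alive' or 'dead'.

Answer: alive

Derivation:
Simulating step by step:
Generation 0 (given above): 21 live cells
Generation 1: 34 live cells
.*..***..
**..**.*.
..*.***..
...*..***
***.*.**.
*.***..**
.***...**
Generation 2: 40 live cells
**..***..
***.**.*.
.**.***.*
...*..***
***.*.**.
*.****.**
.****..**

Cell (6,7) at generation 2: 1 -> alive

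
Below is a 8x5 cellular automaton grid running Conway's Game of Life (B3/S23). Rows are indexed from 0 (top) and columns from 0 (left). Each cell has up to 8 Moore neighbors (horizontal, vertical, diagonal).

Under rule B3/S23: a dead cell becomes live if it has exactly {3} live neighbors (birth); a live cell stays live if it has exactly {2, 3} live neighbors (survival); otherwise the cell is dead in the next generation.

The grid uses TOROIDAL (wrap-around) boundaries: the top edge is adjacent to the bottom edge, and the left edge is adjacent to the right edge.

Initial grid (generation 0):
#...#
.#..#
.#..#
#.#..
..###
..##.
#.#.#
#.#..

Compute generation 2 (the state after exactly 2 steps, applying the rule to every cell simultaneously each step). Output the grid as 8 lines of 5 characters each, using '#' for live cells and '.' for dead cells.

Simulating step by step:
Generation 0 (given above): 18 live cells
Generation 1: 16 live cells
...##
.#.##
.####
#.#..
....#
#....
#.#.#
.....
Generation 2: 17 live cells
(generation 2 grid is the final answer)

Answer: #.###
.#...
.....
#.#..
##..#
##.#.
##..#
#....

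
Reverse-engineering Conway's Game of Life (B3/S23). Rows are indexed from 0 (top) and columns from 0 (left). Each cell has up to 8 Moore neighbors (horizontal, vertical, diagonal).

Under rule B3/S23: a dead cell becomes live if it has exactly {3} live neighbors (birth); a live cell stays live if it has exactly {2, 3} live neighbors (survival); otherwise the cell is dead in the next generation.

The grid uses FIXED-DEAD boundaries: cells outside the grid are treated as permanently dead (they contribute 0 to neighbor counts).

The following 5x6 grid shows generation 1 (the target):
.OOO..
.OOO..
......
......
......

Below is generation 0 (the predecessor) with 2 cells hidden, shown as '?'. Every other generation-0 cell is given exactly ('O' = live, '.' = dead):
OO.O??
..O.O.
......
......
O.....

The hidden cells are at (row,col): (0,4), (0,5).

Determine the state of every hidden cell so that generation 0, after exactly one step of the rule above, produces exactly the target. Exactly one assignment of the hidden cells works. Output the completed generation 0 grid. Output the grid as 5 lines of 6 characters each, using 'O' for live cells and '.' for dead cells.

Hidden generation-0 cells (in order): (0,4), (0,5).
A hidden cell only influences target cells in its own 3x3 neighborhood. Try each of the 2^2 = 4 assignments, step the completed generation 0 forward once under B3/S23, and compare with the target:
  (0,4)=. (0,5)=. -> step reproduces the target at every cell -> ACCEPT
  (0,4)=. (0,5)=O -> step gives (0,4)='O' but target has '.' -> reject
  (0,4)=O (0,5)=. -> step gives (0,4)='O' but target has '.' -> reject
  (0,4)=O (0,5)=O -> step gives (0,4)='O' but target has '.' -> reject
Unique solution: (0,4)=dead, (0,5)=dead.
Check: live-neighbor counts of every cell in the completed generation 0:
123221
232311
011211
110000
010000
Applying B3/S23 to generation 0 with these counts gives:
.OOO..
.OOO..
......
......
......
which matches the target exactly.

Answer: OO.O..
..O.O.
......
......
O.....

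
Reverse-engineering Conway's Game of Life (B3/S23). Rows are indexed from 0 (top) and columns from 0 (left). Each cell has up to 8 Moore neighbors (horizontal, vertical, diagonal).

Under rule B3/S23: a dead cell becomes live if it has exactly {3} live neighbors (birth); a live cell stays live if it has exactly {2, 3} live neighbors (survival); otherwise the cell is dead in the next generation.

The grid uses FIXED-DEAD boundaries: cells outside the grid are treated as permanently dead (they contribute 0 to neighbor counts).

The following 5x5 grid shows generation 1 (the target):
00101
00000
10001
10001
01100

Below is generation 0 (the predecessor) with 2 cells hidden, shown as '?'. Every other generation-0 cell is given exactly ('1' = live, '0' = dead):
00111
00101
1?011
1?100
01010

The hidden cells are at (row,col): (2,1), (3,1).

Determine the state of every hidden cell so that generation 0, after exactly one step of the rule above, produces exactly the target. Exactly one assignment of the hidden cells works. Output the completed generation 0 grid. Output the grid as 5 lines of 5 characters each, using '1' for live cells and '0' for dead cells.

Answer: 00111
00101
11011
10100
01010

Derivation:
Hidden generation-0 cells (in order): (2,1), (3,1).
A hidden cell only influences target cells in its own 3x3 neighborhood. Try each of the 2^2 = 4 assignments, step the completed generation 0 forward once under B3/S23, and compare with the target:
  (2,1)=0 (3,1)=0 -> step gives (1,1)='1' but target has '0' -> reject
  (2,1)=0 (3,1)=1 -> step gives (1,1)='1' but target has '0' -> reject
  (2,1)=1 (3,1)=0 -> step reproduces the target at every cell -> ACCEPT
  (2,1)=1 (3,1)=1 -> step gives (3,0)='0' but target has '1' -> reject
Unique solution: (2,1)=live, (3,1)=dead.
Check: live-neighbor counts of every cell in the completed generation 0:
02242
24474
24442
35443
22311
Applying B3/S23 to generation 0 with these counts gives:
00101
00000
10001
10001
01100
which matches the target exactly.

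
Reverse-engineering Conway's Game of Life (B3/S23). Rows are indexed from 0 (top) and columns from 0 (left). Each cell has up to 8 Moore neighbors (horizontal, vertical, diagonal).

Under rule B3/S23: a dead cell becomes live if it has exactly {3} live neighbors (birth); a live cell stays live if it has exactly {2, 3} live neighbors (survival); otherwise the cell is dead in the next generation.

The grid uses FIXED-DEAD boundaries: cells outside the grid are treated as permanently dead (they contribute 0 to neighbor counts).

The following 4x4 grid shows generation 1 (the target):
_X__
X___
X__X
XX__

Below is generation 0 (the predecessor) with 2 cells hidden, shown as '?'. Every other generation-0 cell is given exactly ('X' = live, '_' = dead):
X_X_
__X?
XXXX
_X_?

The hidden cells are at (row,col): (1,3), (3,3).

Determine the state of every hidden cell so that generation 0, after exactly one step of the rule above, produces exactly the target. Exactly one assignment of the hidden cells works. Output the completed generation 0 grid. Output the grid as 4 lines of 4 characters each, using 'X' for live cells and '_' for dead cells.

Hidden generation-0 cells (in order): (1,3), (3,3).
A hidden cell only influences target cells in its own 3x3 neighborhood. Try each of the 2^2 = 4 assignments, step the completed generation 0 forward once under B3/S23, and compare with the target:
  (1,3)=_ (3,3)=_ -> step reproduces the target at every cell -> ACCEPT
  (1,3)=_ (3,3)=X -> step gives (3,3)='X' but target has '_' -> reject
  (1,3)=X (3,3)=_ -> step gives (0,2)='X' but target has '_' -> reject
  (1,3)=X (3,3)=X -> step gives (0,2)='X' but target has '_' -> reject
Unique solution: (1,3)=dead, (3,3)=dead.
Check: live-neighbor counts of every cell in the completed generation 0:
0312
3644
2442
3342
Applying B3/S23 to generation 0 with these counts gives:
_X__
X___
X__X
XX__
which matches the target exactly.

Answer: X_X_
__X_
XXXX
_X__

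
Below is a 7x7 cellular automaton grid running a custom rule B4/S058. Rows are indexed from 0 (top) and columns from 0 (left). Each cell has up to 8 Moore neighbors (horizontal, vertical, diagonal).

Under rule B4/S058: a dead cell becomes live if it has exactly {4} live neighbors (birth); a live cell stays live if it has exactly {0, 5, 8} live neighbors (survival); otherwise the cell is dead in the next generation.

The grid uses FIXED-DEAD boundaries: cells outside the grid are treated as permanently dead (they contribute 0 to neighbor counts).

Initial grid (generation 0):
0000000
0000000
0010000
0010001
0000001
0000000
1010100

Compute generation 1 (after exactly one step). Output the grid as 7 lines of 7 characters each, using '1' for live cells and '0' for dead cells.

Simulating step by step:
Generation 0 (given above): 7 live cells
Generation 1: 3 live cells
(generation 1 grid is the final answer)

Answer: 0000000
0000000
0000000
0000000
0000000
0000000
1010100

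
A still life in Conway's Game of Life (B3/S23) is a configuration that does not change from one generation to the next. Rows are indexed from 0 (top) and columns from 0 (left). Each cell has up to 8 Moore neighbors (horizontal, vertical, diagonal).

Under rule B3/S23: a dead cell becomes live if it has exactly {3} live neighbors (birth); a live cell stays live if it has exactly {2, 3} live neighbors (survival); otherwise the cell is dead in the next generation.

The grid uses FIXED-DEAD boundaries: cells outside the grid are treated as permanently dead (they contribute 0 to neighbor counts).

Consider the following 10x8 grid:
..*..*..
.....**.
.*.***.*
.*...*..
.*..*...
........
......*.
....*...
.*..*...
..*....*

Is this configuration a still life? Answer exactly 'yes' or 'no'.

Compute generation 1 and compare to generation 0 (given above):
Generation 1:
.....**.
..**....
..*.....
**.*.**.
........
........
........
.....*..
...*....
........
Cell (0,2) differs: gen0=1 vs gen1=0 -> NOT a still life.

Answer: no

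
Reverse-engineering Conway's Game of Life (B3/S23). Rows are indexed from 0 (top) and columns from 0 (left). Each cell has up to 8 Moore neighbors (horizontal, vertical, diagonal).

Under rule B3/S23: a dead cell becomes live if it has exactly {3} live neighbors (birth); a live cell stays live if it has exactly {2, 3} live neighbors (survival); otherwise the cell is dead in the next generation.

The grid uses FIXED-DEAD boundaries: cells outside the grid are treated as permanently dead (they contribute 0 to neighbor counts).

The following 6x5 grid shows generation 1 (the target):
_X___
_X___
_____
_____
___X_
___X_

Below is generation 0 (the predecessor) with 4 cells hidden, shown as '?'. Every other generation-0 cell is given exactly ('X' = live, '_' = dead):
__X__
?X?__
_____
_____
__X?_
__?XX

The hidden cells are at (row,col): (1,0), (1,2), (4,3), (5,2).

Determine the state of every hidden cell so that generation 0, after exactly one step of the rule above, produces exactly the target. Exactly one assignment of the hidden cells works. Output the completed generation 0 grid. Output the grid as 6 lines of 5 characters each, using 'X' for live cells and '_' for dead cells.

Hidden generation-0 cells (in order): (1,0), (1,2), (4,3), (5,2).
A hidden cell only influences target cells in its own 3x3 neighborhood. Try each of the 2^4 = 16 assignments, step the completed generation 0 forward once under B3/S23, and compare with the target:
  (1,0)=_ (1,2)=_ (4,3)=_ (5,2)=_ -> step gives (0,1)='_' but target has 'X' -> reject
  (1,0)=_ (1,2)=_ (4,3)=_ (5,2)=X -> step gives (0,1)='_' but target has 'X' -> reject
  (1,0)=_ (1,2)=_ (4,3)=X (5,2)=_ -> step gives (0,1)='_' but target has 'X' -> reject
  (1,0)=_ (1,2)=_ (4,3)=X (5,2)=X -> step gives (0,1)='_' but target has 'X' -> reject
  (1,0)=_ (1,2)=X (4,3)=_ (5,2)=_ -> step gives (0,2)='X' but target has '_' -> reject
  (1,0)=_ (1,2)=X (4,3)=_ (5,2)=X -> step gives (0,2)='X' but target has '_' -> reject
  (1,0)=_ (1,2)=X (4,3)=X (5,2)=_ -> step gives (0,2)='X' but target has '_' -> reject
  (1,0)=_ (1,2)=X (4,3)=X (5,2)=X -> step gives (0,2)='X' but target has '_' -> reject
  (1,0)=X (1,2)=_ (4,3)=_ (5,2)=_ -> step reproduces the target at every cell -> ACCEPT
  (1,0)=X (1,2)=_ (4,3)=_ (5,2)=X -> step gives (4,2)='X' but target has '_' -> reject
  (1,0)=X (1,2)=_ (4,3)=X (5,2)=_ -> step gives (4,2)='X' but target has '_' -> reject
  (1,0)=X (1,2)=_ (4,3)=X (5,2)=X -> step gives (4,2)='X' but target has '_' -> reject
  (1,0)=X (1,2)=X (4,3)=_ (5,2)=_ -> step gives (0,1)='_' but target has 'X' -> reject
  (1,0)=X (1,2)=X (4,3)=_ (5,2)=X -> step gives (0,1)='_' but target has 'X' -> reject
  (1,0)=X (1,2)=X (4,3)=X (5,2)=_ -> step gives (0,1)='_' but target has 'X' -> reject
  (1,0)=X (1,2)=X (4,3)=X (5,2)=X -> step gives (0,1)='_' but target has 'X' -> reject
Unique solution: (1,0)=live, (1,2)=dead, (4,3)=dead, (5,2)=dead.
Check: live-neighbor counts of every cell in the completed generation 0:
23110
12210
22100
01110
01132
01221
Applying B3/S23 to generation 0 with these counts gives:
_X___
_X___
_____
_____
___X_
___X_
which matches the target exactly.

Answer: __X__
XX___
_____
_____
__X__
___XX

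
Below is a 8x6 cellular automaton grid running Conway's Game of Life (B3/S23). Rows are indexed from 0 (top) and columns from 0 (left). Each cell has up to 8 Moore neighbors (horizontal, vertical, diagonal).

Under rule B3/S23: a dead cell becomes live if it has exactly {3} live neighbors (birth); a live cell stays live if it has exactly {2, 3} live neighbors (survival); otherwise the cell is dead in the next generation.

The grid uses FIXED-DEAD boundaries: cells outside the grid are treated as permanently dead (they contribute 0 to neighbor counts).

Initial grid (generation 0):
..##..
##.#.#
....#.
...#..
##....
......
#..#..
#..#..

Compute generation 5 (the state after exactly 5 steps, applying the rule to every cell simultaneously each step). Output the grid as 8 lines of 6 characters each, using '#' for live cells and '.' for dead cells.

Answer: ......
......
.###..
..#.#.
...#..
......
......
......

Derivation:
Simulating step by step:
Generation 0 (given above): 14 live cells
Generation 1: 11 live cells
.####.
.#.#..
..###.
......
......
##....
......
......
Generation 2: 8 live cells
.#.##.
.#....
..###.
...#..
......
......
......
......
Generation 3: 8 live cells
..#...
.#....
..###.
..###.
......
......
......
......
Generation 4: 6 live cells
......
.#....
.#..#.
..#.#.
...#..
......
......
......
Generation 5: 6 live cells
(generation 5 grid is the final answer)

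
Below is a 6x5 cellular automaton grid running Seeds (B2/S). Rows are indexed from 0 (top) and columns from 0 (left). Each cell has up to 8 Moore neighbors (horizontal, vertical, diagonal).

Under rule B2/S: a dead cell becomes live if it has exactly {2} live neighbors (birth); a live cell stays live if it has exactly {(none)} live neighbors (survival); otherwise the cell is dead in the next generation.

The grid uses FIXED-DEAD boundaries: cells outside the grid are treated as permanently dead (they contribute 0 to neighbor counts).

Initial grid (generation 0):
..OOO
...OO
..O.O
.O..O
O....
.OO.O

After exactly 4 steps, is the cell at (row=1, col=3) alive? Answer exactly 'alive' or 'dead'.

Answer: alive

Derivation:
Simulating step by step:
Generation 0 (given above): 13 live cells
Generation 1: 7 live cells
.....
.O...
.O...
O.O..
....O
O..O.
Generation 2: 6 live cells
.....
O.O..
.....
...O.
O.O..
....O
Generation 3: 11 live cells
.O...
.O...
.OOO.
.OO..
.O..O
.O.O.
Generation 4: 6 live cells
O.O..
...O.
.....
....O
.....
O...O

Cell (1,3) at generation 4: 1 -> alive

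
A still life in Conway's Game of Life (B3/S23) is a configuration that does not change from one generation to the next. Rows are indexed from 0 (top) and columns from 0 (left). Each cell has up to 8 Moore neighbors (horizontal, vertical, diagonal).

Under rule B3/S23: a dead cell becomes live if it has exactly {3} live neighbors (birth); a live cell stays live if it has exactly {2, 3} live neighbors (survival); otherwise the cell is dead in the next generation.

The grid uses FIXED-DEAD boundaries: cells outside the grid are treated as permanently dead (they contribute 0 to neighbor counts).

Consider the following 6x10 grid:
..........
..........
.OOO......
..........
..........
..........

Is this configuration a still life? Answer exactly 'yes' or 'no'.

Answer: no

Derivation:
Compute generation 1 and compare to generation 0 (given above):
Generation 1:
..........
..O.......
..O.......
..O.......
..........
..........
Cell (1,2) differs: gen0=0 vs gen1=1 -> NOT a still life.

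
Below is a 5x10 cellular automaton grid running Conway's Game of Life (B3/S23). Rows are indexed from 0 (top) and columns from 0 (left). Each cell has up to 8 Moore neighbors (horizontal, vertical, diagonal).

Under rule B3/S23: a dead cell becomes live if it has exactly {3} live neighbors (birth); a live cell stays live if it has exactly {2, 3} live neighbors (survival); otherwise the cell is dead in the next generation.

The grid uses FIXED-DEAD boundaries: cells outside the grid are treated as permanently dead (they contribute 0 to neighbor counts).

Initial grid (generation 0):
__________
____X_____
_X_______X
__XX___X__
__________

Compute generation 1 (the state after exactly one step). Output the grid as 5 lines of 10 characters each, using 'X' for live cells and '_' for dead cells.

Simulating step by step:
Generation 0 (given above): 6 live cells
Generation 1: 3 live cells
(generation 1 grid is the final answer)

Answer: __________
__________
__XX______
__X_______
__________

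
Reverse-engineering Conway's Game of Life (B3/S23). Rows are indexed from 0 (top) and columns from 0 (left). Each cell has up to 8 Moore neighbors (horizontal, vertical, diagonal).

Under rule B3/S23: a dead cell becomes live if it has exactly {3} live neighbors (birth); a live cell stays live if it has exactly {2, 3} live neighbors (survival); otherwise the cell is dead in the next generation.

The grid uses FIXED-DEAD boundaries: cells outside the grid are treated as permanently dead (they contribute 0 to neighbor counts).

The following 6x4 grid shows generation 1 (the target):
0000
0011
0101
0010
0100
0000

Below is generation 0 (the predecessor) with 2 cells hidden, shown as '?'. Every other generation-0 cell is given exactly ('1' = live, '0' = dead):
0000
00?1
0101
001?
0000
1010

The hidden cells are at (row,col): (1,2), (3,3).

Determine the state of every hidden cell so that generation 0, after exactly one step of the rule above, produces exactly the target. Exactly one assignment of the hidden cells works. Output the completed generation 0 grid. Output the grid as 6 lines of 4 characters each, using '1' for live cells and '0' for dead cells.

Hidden generation-0 cells (in order): (1,2), (3,3).
A hidden cell only influences target cells in its own 3x3 neighborhood. Try each of the 2^2 = 4 assignments, step the completed generation 0 forward once under B3/S23, and compare with the target:
  (1,2)=0 (3,3)=0 -> step gives (1,3)='0' but target has '1' -> reject
  (1,2)=0 (3,3)=1 -> step gives (1,3)='0' but target has '1' -> reject
  (1,2)=1 (3,3)=0 -> step reproduces the target at every cell -> ACCEPT
  (1,2)=1 (3,3)=1 -> step gives (2,3)='0' but target has '1' -> reject
Unique solution: (1,2)=live, (3,3)=dead.
Check: live-neighbor counts of every cell in the completed generation 0:
0122
1232
1253
1222
1322
0201
Applying B3/S23 to generation 0 with these counts gives:
0000
0011
0101
0010
0100
0000
which matches the target exactly.

Answer: 0000
0011
0101
0010
0000
1010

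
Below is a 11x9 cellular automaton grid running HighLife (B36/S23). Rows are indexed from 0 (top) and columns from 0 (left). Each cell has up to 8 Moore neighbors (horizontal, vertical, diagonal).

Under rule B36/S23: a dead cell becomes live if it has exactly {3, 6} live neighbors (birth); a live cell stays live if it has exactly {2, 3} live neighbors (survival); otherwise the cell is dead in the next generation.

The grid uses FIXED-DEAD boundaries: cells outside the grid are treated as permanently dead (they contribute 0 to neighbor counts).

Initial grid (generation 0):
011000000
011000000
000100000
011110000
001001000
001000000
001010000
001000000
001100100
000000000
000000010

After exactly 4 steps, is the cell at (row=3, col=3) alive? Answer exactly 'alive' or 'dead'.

Simulating step by step:
Generation 0 (given above): 19 live cells
Generation 1: 17 live cells
011000000
010100000
001010000
010010000
000010000
011000000
011000000
011000000
001100000
000000000
000000000
Generation 2: 20 live cells
011000000
010100000
011010000
000011000
011100000
011100000
100100000
000000000
011100000
000000000
000000000
Generation 3: 20 live cells
011000000
101100000
011011000
000011000
010000000
100010000
010100000
010100000
001000000
001000000
000000000
Generation 4: 28 live cells
011100000
110010000
011001000
011111000
000011000
111000000
110110000
010100000
011100000
000000000
000000000

Cell (3,3) at generation 4: 1 -> alive

Answer: alive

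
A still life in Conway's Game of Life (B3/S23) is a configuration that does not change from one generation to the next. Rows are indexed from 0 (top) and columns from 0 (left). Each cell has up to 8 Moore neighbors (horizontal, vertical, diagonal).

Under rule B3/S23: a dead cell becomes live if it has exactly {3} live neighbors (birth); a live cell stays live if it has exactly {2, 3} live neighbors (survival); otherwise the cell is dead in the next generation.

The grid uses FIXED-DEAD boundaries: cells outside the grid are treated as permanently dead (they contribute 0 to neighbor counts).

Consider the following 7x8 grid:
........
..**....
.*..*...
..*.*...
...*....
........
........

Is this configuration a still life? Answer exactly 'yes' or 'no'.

Answer: yes

Derivation:
Compute generation 1 and compare to generation 0 (given above):
Generation 1:
........
..**....
.*..*...
..*.*...
...*....
........
........
The grids are IDENTICAL -> still life.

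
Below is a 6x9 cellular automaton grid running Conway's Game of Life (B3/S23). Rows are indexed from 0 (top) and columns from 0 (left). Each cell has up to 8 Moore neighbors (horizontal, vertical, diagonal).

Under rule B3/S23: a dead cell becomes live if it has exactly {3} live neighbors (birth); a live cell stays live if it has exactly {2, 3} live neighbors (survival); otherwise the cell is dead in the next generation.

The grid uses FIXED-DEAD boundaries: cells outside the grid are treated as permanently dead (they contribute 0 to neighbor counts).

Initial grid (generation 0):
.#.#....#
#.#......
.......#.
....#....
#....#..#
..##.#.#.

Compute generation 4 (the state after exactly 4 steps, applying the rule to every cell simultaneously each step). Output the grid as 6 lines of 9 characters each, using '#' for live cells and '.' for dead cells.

Simulating step by step:
Generation 0 (given above): 14 live cells
Generation 1: 9 live cells
.##......
.##......
.........
.........
...#.##..
....#.#..
Generation 2: 9 live cells
.##......
.##......
.........
.........
....###..
....#.#..
Generation 3: 9 live cells
.##......
.##......
.........
.....#...
....#.#..
....#.#..
Generation 4: 7 live cells
(generation 4 grid is the final answer)

Answer: .##......
.##......
.........
.....#...
....#.#..
.........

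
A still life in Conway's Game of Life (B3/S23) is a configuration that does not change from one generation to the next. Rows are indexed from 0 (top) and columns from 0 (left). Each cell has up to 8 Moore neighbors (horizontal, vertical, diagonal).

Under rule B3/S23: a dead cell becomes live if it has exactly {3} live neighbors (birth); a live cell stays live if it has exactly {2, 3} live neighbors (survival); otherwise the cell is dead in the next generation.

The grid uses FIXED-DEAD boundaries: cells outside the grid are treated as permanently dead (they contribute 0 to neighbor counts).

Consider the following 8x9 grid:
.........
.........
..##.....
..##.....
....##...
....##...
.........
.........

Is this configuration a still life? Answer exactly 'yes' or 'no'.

Compute generation 1 and compare to generation 0 (given above):
Generation 1:
.........
.........
..##.....
..#......
.....#...
....##...
.........
.........
Cell (3,3) differs: gen0=1 vs gen1=0 -> NOT a still life.

Answer: no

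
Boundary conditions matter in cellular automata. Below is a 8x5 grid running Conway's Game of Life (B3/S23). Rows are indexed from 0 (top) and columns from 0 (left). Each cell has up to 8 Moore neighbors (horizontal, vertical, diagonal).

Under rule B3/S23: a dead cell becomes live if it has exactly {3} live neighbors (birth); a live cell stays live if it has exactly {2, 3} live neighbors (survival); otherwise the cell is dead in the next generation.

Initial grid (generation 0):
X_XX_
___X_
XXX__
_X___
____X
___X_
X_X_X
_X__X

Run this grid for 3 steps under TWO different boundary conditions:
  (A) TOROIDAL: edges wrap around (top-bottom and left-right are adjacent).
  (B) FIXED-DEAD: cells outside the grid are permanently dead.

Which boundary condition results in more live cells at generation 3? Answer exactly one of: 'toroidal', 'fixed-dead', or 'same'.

Under TOROIDAL boundary, generation 3:
_XXXX
_____
XXXX_
X_X__
X___X
_____
X____
_____
Population = 13

Under FIXED-DEAD boundary, generation 3:
__XX_
___XX
_XXX_
_____
____X
____X
_X__X
__X__
Population = 12

Comparison: toroidal=13, fixed-dead=12 -> toroidal

Answer: toroidal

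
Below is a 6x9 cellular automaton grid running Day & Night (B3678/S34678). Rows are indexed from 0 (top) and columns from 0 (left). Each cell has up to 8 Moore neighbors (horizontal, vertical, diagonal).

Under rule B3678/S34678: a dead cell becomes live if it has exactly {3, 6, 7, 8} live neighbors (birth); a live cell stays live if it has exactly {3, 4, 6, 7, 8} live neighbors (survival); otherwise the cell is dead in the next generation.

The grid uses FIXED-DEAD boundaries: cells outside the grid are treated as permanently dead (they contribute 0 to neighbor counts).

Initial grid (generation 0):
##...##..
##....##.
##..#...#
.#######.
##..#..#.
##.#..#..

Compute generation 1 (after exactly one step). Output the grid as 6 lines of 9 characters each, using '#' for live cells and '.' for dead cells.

Answer: ##....##.
..#...##.
#...#....
..#######
#.#.#..#.
###......

Derivation:
Simulating step by step:
Generation 0 (given above): 27 live cells
Generation 1: 23 live cells
(generation 1 grid is the final answer)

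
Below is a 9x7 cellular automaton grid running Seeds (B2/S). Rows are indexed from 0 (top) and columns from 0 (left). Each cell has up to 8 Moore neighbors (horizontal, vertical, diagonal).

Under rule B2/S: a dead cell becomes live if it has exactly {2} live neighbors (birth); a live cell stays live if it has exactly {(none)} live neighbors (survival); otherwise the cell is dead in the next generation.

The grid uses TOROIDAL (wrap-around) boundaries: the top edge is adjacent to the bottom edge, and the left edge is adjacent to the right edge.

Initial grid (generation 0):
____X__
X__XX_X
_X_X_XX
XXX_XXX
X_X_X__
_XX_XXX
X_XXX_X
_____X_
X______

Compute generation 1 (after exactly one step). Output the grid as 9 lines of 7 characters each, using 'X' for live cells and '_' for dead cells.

Simulating step by step:
Generation 0 (given above): 30 live cells
Generation 1: 6 live cells
(generation 1 grid is the final answer)

Answer: _X_____
_X_____
_______
_______
_______
_______
_______
__X____
____XXX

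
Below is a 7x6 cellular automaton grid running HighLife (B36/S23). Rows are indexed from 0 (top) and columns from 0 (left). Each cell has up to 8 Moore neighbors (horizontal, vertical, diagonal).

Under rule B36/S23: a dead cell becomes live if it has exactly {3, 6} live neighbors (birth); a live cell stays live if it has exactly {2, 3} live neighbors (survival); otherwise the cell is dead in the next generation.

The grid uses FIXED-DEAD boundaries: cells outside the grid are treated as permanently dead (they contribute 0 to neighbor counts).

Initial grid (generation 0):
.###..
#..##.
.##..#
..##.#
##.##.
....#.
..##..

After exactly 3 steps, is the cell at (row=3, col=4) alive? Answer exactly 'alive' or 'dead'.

Answer: dead

Derivation:
Simulating step by step:
Generation 0 (given above): 19 live cells
Generation 1: 16 live cells
.####.
#.#.#.
.#...#
#....#
.#...#
.#..#.
...#..
Generation 2: 20 live cells
.##.#.
#...##
##..##
##..##
##..##
..#.#.
......
Generation 3: 15 live cells
.#.###
#.#...
...#..
..##..
#.#...
.#.###
......

Cell (3,4) at generation 3: 0 -> dead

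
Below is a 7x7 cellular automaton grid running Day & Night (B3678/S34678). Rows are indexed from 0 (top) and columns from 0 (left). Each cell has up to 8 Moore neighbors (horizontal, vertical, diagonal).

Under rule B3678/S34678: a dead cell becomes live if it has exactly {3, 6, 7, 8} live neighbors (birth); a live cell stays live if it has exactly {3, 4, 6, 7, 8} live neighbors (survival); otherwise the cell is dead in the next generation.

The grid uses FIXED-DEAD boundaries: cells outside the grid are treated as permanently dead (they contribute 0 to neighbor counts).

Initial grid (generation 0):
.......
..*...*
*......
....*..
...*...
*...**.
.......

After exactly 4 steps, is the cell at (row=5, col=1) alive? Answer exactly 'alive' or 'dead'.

Simulating step by step:
Generation 0 (given above): 8 live cells
Generation 1: 1 live cells
.......
.......
.......
.......
.....*.
.......
.......
Generation 2: 0 live cells
.......
.......
.......
.......
.......
.......
.......
Generation 3: 0 live cells
.......
.......
.......
.......
.......
.......
.......
Generation 4: 0 live cells
.......
.......
.......
.......
.......
.......
.......

Cell (5,1) at generation 4: 0 -> dead

Answer: dead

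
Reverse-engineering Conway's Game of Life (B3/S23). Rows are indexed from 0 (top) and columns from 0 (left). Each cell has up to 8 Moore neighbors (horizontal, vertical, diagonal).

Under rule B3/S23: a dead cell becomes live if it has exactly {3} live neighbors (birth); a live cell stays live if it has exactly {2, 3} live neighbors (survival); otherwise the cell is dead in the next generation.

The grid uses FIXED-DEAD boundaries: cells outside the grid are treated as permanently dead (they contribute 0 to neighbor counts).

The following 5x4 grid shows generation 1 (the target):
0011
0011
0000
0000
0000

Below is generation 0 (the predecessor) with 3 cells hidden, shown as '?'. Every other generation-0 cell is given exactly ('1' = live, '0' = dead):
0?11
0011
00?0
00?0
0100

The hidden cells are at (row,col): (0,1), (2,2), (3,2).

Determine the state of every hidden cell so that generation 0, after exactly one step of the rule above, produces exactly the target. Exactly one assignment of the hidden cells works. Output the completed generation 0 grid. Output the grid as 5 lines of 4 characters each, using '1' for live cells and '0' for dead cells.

Answer: 0011
0011
0000
0000
0100

Derivation:
Hidden generation-0 cells (in order): (0,1), (2,2), (3,2).
A hidden cell only influences target cells in its own 3x3 neighborhood. Try each of the 2^3 = 8 assignments, step the completed generation 0 forward once under B3/S23, and compare with the target:
  (0,1)=0 (2,2)=0 (3,2)=0 -> step reproduces the target at every cell -> ACCEPT
  (0,1)=0 (2,2)=0 (3,2)=1 -> step gives (2,2)='1' but target has '0' -> reject
  (0,1)=0 (2,2)=1 (3,2)=0 -> step gives (1,1)='1' but target has '0' -> reject
  (0,1)=0 (2,2)=1 (3,2)=1 -> step gives (1,1)='1' but target has '0' -> reject
  (0,1)=1 (2,2)=0 (3,2)=0 -> step gives (0,1)='1' but target has '0' -> reject
  (0,1)=1 (2,2)=0 (3,2)=1 -> step gives (0,1)='1' but target has '0' -> reject
  (0,1)=1 (2,2)=1 (3,2)=0 -> step gives (0,1)='1' but target has '0' -> reject
  (0,1)=1 (2,2)=1 (3,2)=1 -> step gives (0,1)='1' but target has '0' -> reject
Unique solution: (0,1)=dead, (2,2)=dead, (3,2)=dead.
Check: live-neighbor counts of every cell in the completed generation 0:
0233
0233
0122
1110
1010
Applying B3/S23 to generation 0 with these counts gives:
0011
0011
0000
0000
0000
which matches the target exactly.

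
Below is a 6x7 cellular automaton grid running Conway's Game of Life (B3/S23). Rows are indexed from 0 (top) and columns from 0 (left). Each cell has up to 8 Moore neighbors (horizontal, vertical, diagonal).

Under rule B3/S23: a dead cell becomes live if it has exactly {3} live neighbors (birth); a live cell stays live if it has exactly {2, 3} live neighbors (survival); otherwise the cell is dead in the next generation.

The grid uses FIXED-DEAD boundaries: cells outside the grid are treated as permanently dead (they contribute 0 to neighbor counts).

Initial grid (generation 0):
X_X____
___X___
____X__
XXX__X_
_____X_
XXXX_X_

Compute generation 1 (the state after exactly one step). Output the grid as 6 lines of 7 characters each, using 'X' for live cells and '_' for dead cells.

Answer: _______
___X___
_XXXX__
_X__XX_
___X_XX
_XX_X__

Derivation:
Simulating step by step:
Generation 0 (given above): 14 live cells
Generation 1: 14 live cells
(generation 1 grid is the final answer)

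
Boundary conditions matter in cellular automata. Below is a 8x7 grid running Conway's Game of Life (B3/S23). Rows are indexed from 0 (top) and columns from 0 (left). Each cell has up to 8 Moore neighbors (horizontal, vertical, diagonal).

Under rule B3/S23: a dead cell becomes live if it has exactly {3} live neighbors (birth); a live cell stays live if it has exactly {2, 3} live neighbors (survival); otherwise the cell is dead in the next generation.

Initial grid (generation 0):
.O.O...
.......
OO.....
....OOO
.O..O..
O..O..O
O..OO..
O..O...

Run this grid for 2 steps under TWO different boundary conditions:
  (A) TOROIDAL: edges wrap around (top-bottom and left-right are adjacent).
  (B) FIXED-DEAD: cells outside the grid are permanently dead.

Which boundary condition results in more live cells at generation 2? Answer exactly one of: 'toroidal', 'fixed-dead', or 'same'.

Under TOROIDAL boundary, generation 2:
...O...
O.O....
..O.O..
...O...
.......
.....OO
.....O.
O...O..
Population = 11

Under FIXED-DEAD boundary, generation 2:
.O.....
.O.....
..O.OO.
...O..O
......O
O....O.
O....O.
.O..O..
Population = 14

Comparison: toroidal=11, fixed-dead=14 -> fixed-dead

Answer: fixed-dead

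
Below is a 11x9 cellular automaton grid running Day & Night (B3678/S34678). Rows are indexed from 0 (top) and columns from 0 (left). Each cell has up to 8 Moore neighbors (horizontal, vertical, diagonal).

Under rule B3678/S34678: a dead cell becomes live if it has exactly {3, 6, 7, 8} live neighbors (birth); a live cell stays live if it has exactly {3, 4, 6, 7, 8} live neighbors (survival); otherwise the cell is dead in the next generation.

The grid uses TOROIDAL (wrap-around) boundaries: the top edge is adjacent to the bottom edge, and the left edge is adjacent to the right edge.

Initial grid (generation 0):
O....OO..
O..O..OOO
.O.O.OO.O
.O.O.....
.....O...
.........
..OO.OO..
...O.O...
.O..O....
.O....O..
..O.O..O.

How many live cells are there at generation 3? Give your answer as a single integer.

Simulating step by step:
Generation 0 (given above): 29 live cells
Generation 1: 26 live cells
.O.OOOO..
OOO.....O
......O.O
O....OO..
.........
....OOO..
.........
...O.OO..
..O..O...
..OO.O...
.O.......
Generation 2: 18 live cells
.O.......
OOOOO.O..
.....O..O
.......O.
....O....
.........
.........
....O....
..O..O...
.OO.O....
......O..
Generation 3: 21 live cells
OO.O.O...
OOO..O...
OOOOO.OO.
.........
.........
.........
.........
.........
.O..O....
...O.O...
.OO......
Population at generation 3: 21

Answer: 21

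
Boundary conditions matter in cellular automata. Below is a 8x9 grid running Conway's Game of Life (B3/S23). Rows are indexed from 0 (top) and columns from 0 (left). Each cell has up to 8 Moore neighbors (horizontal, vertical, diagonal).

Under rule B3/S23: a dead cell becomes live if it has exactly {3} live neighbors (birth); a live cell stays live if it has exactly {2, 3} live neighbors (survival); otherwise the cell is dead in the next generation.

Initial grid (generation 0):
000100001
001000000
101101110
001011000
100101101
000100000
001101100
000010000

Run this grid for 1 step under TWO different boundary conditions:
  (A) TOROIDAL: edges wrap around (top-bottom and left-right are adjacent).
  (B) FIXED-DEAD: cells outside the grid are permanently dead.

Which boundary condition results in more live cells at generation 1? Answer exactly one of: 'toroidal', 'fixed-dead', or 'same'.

Under TOROIDAL boundary, generation 1:
000100000
011010111
001001100
101000000
001101100
000100010
001101000
001011000
Population = 24

Under FIXED-DEAD boundary, generation 1:
000000000
011010110
001001100
001000000
001101100
000100010
001101000
000111000
Population = 21

Comparison: toroidal=24, fixed-dead=21 -> toroidal

Answer: toroidal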